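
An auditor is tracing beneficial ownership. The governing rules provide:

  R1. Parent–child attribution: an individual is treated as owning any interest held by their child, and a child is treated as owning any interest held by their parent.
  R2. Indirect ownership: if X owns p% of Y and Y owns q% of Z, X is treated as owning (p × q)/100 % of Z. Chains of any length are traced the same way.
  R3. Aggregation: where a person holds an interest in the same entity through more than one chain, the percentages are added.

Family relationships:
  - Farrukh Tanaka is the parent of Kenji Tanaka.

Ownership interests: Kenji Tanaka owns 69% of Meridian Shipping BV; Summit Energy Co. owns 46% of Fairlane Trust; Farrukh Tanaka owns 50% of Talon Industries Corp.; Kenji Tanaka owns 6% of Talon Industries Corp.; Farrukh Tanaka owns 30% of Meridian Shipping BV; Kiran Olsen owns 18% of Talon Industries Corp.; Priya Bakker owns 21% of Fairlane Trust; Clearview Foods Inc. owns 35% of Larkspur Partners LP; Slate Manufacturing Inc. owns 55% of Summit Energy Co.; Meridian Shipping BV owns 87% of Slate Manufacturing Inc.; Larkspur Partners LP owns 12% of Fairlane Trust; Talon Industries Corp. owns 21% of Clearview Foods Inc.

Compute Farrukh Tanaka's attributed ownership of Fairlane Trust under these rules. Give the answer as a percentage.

By parent–child attribution (R1), Farrukh Tanaka is treated as also owning Kenji Tanaka's interest in Meridian Shipping BV, giving 30% + 69% = 99%.
By parent–child attribution (R1), Farrukh Tanaka is treated as also owning Kenji Tanaka's interest in Talon Industries Corp, giving 50% + 6% = 56%.
Chain via Meridian Shipping BV → Slate Manufacturing Inc. → Summit Energy Co. (R2): 99% × 87% × 55% × 46% = 21.79089% of Fairlane Trust.
Chain via Talon Industries Corp. → Clearview Foods Inc. → Larkspur Partners LP (R2): 56% × 21% × 35% × 12% = 0.49392% of Fairlane Trust.
Aggregating (R3): 21.79089% + 0.49392% = 22.28481%.

22.28481%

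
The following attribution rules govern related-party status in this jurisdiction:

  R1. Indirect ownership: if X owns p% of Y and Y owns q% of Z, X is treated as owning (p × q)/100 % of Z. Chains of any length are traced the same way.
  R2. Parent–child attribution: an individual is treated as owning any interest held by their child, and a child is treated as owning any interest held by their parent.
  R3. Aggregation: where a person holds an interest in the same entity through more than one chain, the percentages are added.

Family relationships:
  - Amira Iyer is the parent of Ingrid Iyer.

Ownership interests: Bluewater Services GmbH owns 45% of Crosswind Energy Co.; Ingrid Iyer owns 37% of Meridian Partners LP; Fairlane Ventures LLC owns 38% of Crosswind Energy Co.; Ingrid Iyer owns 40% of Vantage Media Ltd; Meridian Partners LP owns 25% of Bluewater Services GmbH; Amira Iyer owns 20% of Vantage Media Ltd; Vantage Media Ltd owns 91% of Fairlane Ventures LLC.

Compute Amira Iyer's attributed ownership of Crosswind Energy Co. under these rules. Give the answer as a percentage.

24.9105%

By parent–child attribution (R2), Amira Iyer is treated as also owning Ingrid Iyer's interest in Vantage Media Ltd, giving 20% + 40% = 60%.
By parent–child attribution (R2), Amira Iyer is treated as owning Ingrid Iyer's 37% interest in Meridian Partners LP.
Chain via Vantage Media Ltd → Fairlane Ventures LLC (R1): 60% × 91% × 38% = 20.748% of Crosswind Energy Co.
Chain via Meridian Partners LP → Bluewater Services GmbH (R1): 37% × 25% × 45% = 4.1625% of Crosswind Energy Co.
Aggregating (R3): 20.748% + 4.1625% = 24.9105%.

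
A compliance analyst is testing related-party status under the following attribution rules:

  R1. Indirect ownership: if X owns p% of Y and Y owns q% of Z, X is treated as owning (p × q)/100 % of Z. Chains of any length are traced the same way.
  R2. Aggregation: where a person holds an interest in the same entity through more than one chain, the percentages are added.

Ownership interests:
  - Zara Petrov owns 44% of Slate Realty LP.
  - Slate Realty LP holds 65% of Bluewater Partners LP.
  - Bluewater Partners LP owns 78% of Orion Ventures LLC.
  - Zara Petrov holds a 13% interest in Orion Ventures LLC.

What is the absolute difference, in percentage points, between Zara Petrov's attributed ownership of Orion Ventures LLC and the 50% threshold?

14.692

Chain via Slate Realty LP → Bluewater Partners LP (R1): 44% × 65% × 78% = 22.308% of Orion Ventures LLC.
Direct interest in Orion Ventures LLC: 13%.
Aggregating (R2): 22.308% + 13% = 35.308%.
35.308% falls short of the 50% threshold by 14.692 percentage points.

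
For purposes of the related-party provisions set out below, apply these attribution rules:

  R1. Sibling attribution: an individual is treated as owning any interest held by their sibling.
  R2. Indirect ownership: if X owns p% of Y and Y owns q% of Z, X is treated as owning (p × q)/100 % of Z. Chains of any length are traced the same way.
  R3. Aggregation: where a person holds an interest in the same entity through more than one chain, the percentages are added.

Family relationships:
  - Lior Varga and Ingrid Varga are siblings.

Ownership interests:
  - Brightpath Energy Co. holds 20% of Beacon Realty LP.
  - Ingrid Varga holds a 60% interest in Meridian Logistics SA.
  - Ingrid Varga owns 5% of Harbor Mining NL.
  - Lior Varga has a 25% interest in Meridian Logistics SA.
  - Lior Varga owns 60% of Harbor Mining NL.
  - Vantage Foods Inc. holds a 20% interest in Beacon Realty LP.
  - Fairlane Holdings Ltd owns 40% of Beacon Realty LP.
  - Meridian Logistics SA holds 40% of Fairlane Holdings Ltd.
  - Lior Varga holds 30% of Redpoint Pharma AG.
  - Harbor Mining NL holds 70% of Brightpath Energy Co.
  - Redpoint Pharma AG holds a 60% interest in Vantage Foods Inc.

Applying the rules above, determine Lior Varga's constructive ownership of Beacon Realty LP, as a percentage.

26.3%

By sibling attribution (R1), Lior Varga is treated as also owning Ingrid Varga's interest in Harbor Mining NL, giving 60% + 5% = 65%.
By sibling attribution (R1), Lior Varga is treated as also owning Ingrid Varga's interest in Meridian Logistics SA, giving 25% + 60% = 85%.
Chain via Redpoint Pharma AG → Vantage Foods Inc. (R2): 30% × 60% × 20% = 3.6% of Beacon Realty LP.
Chain via Harbor Mining NL → Brightpath Energy Co. (R2): 65% × 70% × 20% = 9.1% of Beacon Realty LP.
Chain via Meridian Logistics SA → Fairlane Holdings Ltd (R2): 85% × 40% × 40% = 13.6% of Beacon Realty LP.
Aggregating (R3): 3.6% + 9.1% + 13.6% = 26.3%.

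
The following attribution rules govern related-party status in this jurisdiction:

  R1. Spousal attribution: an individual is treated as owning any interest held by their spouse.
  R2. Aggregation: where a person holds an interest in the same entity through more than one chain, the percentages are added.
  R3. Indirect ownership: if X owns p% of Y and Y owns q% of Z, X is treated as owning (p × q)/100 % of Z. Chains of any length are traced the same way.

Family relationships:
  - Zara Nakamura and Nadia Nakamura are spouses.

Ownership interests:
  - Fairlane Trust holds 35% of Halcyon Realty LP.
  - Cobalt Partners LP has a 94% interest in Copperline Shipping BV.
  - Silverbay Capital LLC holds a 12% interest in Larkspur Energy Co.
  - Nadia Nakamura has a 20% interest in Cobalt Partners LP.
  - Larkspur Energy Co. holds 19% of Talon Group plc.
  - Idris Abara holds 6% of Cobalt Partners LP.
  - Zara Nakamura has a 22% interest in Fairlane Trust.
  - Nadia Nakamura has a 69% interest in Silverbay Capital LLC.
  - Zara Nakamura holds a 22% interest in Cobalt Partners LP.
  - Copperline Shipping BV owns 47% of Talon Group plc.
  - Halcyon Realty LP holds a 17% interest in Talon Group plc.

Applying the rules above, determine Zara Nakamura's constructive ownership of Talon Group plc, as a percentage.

By spousal attribution (R1), Zara Nakamura is treated as also owning Nadia Nakamura's interest in Cobalt Partners LP, giving 22% + 20% = 42%.
By spousal attribution (R1), Zara Nakamura is treated as owning Nadia Nakamura's 69% interest in Silverbay Capital LLC.
Chain via Cobalt Partners LP → Copperline Shipping BV (R3): 42% × 94% × 47% = 18.5556% of Talon Group plc.
Chain via Fairlane Trust → Halcyon Realty LP (R3): 22% × 35% × 17% = 1.309% of Talon Group plc.
Chain via Silverbay Capital LLC → Larkspur Energy Co. (R3): 69% × 12% × 19% = 1.5732% of Talon Group plc.
Aggregating (R2): 18.5556% + 1.309% + 1.5732% = 21.4378%.

21.4378%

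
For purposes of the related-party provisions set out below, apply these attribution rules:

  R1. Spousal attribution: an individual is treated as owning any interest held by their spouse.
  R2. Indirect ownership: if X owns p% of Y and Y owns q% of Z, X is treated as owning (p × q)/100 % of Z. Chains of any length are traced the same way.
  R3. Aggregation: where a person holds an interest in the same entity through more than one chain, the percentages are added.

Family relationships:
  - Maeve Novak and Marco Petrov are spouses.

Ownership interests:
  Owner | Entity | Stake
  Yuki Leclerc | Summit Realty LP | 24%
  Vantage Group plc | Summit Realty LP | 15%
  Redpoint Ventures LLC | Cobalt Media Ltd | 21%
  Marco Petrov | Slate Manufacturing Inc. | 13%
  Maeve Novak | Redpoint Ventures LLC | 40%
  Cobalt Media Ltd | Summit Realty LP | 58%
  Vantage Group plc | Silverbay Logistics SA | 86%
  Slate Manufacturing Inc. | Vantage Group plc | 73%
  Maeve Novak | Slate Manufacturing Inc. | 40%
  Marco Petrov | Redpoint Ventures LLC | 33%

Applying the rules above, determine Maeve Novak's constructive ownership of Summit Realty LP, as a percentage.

14.6949%

By spousal attribution (R1), Maeve Novak is treated as also owning Marco Petrov's interest in Slate Manufacturing Inc, giving 40% + 13% = 53%.
By spousal attribution (R1), Maeve Novak is treated as also owning Marco Petrov's interest in Redpoint Ventures LLC, giving 40% + 33% = 73%.
Chain via Slate Manufacturing Inc. → Vantage Group plc (R2): 53% × 73% × 15% = 5.8035% of Summit Realty LP.
Chain via Redpoint Ventures LLC → Cobalt Media Ltd (R2): 73% × 21% × 58% = 8.8914% of Summit Realty LP.
Aggregating (R3): 5.8035% + 8.8914% = 14.6949%.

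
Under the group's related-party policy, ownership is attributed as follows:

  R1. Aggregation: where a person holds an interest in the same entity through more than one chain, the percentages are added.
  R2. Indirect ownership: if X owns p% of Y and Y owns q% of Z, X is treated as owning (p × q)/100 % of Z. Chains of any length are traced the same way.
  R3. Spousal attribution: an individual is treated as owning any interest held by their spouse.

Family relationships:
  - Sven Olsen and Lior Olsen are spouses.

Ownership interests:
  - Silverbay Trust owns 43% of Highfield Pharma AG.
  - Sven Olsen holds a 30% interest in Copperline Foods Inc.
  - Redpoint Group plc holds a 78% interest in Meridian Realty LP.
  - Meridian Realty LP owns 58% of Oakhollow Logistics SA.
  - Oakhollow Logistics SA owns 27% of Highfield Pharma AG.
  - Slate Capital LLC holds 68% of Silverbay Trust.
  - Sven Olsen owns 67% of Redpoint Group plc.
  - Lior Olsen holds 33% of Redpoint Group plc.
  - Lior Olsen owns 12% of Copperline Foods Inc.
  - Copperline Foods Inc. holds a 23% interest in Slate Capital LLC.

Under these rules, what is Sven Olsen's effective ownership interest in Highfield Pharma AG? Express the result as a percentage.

15.039384%

By spousal attribution (R3), Sven Olsen is treated as also owning Lior Olsen's interest in Copperline Foods Inc, giving 30% + 12% = 42%.
By spousal attribution (R3), Sven Olsen is treated as also owning Lior Olsen's interest in Redpoint Group plc, giving 67% + 33% = 100%.
Chain via Copperline Foods Inc. → Slate Capital LLC → Silverbay Trust (R2): 42% × 23% × 68% × 43% = 2.824584% of Highfield Pharma AG.
Chain via Redpoint Group plc → Meridian Realty LP → Oakhollow Logistics SA (R2): 100% × 78% × 58% × 27% = 12.2148% of Highfield Pharma AG.
Aggregating (R1): 2.824584% + 12.2148% = 15.039384%.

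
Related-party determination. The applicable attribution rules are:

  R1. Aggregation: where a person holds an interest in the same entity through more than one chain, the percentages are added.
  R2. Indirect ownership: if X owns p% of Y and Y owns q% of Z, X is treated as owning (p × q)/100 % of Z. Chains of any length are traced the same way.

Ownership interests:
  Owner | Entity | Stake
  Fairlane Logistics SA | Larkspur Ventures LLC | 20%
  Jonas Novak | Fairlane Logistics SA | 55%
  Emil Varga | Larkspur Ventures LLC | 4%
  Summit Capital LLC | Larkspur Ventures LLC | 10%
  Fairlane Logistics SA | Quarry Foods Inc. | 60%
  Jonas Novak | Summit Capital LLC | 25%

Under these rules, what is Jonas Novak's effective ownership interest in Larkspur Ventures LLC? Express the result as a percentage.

Chain via Fairlane Logistics SA (R2): 55% × 20% = 11% of Larkspur Ventures LLC.
Chain via Summit Capital LLC (R2): 25% × 10% = 2.5% of Larkspur Ventures LLC.
Aggregating (R1): 11% + 2.5% = 13.5%.

13.5%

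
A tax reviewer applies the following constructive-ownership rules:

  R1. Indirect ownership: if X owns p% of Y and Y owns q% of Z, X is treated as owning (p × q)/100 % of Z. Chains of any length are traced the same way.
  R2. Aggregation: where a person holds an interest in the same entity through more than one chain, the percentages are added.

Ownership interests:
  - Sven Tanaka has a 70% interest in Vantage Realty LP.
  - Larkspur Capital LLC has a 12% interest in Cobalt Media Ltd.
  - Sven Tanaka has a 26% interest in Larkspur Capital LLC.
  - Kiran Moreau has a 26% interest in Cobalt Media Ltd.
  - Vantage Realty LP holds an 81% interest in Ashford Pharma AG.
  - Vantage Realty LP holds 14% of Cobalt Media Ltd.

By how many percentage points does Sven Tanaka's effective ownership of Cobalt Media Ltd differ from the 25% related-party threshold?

12.08

Chain via Vantage Realty LP (R1): 70% × 14% = 9.8% of Cobalt Media Ltd.
Chain via Larkspur Capital LLC (R1): 26% × 12% = 3.12% of Cobalt Media Ltd.
Aggregating (R2): 9.8% + 3.12% = 12.92%.
12.92% falls short of the 25% threshold by 12.08 percentage points.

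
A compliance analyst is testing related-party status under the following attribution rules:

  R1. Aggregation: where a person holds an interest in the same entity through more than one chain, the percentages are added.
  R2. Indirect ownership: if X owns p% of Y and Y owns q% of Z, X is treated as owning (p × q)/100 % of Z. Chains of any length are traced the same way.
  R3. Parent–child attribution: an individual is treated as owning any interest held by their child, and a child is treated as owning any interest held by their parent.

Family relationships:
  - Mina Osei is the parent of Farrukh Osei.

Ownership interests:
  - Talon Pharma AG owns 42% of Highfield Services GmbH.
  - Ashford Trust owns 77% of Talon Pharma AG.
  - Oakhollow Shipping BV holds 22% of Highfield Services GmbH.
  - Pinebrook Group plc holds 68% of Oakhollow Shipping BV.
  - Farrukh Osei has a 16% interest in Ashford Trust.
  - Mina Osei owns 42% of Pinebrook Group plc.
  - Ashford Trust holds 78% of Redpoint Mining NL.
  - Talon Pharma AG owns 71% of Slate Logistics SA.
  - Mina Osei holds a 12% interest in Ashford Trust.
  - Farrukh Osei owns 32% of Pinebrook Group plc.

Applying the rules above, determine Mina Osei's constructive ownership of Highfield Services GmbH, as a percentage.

20.1256%

By parent–child attribution (R3), Mina Osei is treated as also owning Farrukh Osei's interest in Ashford Trust, giving 12% + 16% = 28%.
By parent–child attribution (R3), Mina Osei is treated as also owning Farrukh Osei's interest in Pinebrook Group plc, giving 42% + 32% = 74%.
Chain via Ashford Trust → Talon Pharma AG (R2): 28% × 77% × 42% = 9.0552% of Highfield Services GmbH.
Chain via Pinebrook Group plc → Oakhollow Shipping BV (R2): 74% × 68% × 22% = 11.0704% of Highfield Services GmbH.
Aggregating (R1): 9.0552% + 11.0704% = 20.1256%.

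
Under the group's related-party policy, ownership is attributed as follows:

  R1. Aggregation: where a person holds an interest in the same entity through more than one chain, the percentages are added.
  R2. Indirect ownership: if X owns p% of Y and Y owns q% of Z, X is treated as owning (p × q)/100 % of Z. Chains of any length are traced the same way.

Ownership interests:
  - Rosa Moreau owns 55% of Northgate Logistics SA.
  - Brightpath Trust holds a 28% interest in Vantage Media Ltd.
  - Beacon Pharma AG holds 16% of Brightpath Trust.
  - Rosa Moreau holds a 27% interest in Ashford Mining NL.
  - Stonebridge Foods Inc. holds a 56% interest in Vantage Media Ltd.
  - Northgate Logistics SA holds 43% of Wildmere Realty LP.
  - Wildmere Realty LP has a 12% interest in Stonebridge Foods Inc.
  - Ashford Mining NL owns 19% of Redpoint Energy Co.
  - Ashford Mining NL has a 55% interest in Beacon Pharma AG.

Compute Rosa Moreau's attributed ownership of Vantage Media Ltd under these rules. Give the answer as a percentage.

2.25456%

Chain via Ashford Mining NL → Beacon Pharma AG → Brightpath Trust (R2): 27% × 55% × 16% × 28% = 0.66528% of Vantage Media Ltd.
Chain via Northgate Logistics SA → Wildmere Realty LP → Stonebridge Foods Inc. (R2): 55% × 43% × 12% × 56% = 1.58928% of Vantage Media Ltd.
Aggregating (R1): 0.66528% + 1.58928% = 2.25456%.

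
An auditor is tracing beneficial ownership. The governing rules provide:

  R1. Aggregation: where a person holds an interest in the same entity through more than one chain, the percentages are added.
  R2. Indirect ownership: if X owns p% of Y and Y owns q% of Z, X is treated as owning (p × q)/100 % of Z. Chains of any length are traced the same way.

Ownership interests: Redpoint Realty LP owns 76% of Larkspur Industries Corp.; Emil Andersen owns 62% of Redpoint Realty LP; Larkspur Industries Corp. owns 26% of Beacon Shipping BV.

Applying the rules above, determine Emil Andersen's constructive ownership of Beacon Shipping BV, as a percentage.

Chain via Redpoint Realty LP → Larkspur Industries Corp. (R2): 62% × 76% × 26% = 12.2512% of Beacon Shipping BV.

12.2512%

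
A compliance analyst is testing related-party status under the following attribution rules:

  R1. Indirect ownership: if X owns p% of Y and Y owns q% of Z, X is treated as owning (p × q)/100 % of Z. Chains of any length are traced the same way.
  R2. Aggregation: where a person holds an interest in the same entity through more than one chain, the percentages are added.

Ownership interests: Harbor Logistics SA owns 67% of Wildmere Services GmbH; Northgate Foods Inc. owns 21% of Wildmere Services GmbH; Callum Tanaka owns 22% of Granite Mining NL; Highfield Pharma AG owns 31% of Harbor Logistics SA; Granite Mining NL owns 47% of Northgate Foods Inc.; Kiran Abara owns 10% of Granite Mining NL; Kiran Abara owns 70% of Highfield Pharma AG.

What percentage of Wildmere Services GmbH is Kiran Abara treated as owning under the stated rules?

Chain via Granite Mining NL → Northgate Foods Inc. (R1): 10% × 47% × 21% = 0.987% of Wildmere Services GmbH.
Chain via Highfield Pharma AG → Harbor Logistics SA (R1): 70% × 31% × 67% = 14.539% of Wildmere Services GmbH.
Aggregating (R2): 0.987% + 14.539% = 15.526%.

15.526%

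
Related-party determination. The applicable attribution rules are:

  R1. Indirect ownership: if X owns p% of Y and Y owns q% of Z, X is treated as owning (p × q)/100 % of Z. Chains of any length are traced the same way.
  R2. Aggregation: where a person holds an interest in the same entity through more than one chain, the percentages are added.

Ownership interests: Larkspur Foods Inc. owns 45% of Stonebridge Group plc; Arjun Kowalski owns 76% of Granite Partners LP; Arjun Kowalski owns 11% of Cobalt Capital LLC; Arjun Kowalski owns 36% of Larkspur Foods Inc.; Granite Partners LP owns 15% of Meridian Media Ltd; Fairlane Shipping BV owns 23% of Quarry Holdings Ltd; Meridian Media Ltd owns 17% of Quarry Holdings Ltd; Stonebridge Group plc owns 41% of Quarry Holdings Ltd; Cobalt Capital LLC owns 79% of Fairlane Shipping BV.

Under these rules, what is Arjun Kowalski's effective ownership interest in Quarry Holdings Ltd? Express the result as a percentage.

Chain via Granite Partners LP → Meridian Media Ltd (R1): 76% × 15% × 17% = 1.938% of Quarry Holdings Ltd.
Chain via Larkspur Foods Inc. → Stonebridge Group plc (R1): 36% × 45% × 41% = 6.642% of Quarry Holdings Ltd.
Chain via Cobalt Capital LLC → Fairlane Shipping BV (R1): 11% × 79% × 23% = 1.9987% of Quarry Holdings Ltd.
Aggregating (R2): 1.938% + 6.642% + 1.9987% = 10.5787%.

10.5787%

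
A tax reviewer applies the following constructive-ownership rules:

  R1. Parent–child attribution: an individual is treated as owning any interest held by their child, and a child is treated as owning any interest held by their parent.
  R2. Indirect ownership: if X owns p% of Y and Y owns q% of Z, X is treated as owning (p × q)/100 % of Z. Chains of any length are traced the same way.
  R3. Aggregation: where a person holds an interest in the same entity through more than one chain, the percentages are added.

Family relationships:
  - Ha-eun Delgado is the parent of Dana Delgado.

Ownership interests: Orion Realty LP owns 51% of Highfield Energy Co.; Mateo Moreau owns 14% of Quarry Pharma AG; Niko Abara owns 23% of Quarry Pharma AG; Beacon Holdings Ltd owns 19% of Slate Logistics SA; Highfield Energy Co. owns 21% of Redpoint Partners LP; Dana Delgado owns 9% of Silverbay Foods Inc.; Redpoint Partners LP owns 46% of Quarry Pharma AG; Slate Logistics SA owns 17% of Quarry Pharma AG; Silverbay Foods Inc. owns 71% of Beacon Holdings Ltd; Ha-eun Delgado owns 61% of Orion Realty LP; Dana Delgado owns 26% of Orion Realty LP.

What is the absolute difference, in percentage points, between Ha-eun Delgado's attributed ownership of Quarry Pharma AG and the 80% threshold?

By parent–child attribution (R1), Ha-eun Delgado is treated as also owning Dana Delgado's interest in Orion Realty LP, giving 61% + 26% = 87%.
By parent–child attribution (R1), Ha-eun Delgado is treated as owning Dana Delgado's 9% interest in Silverbay Foods Inc.
Chain via Orion Realty LP → Highfield Energy Co. → Redpoint Partners LP (R2): 87% × 51% × 21% × 46% = 4.286142% of Quarry Pharma AG.
Chain via Silverbay Foods Inc. → Beacon Holdings Ltd → Slate Logistics SA (R2): 9% × 71% × 19% × 17% = 0.206397% of Quarry Pharma AG.
Aggregating (R3): 4.286142% + 0.206397% = 4.492539%.
4.492539% falls short of the 80% threshold by 75.507461 percentage points.

75.507461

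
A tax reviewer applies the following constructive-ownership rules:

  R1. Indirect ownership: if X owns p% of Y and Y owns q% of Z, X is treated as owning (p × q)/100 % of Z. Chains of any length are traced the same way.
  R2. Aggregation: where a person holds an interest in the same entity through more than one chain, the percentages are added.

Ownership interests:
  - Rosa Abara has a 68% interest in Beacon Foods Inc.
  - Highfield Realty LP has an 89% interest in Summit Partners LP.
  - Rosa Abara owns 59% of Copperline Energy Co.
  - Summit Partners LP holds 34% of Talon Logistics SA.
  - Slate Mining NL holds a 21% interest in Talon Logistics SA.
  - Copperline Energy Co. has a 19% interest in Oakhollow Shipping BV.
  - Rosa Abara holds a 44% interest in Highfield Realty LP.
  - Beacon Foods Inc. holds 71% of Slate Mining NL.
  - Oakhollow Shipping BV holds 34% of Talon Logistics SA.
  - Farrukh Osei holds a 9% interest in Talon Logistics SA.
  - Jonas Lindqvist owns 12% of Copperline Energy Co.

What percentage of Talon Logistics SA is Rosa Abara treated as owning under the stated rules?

Chain via Highfield Realty LP → Summit Partners LP (R1): 44% × 89% × 34% = 13.3144% of Talon Logistics SA.
Chain via Beacon Foods Inc. → Slate Mining NL (R1): 68% × 71% × 21% = 10.1388% of Talon Logistics SA.
Chain via Copperline Energy Co. → Oakhollow Shipping BV (R1): 59% × 19% × 34% = 3.8114% of Talon Logistics SA.
Aggregating (R2): 13.3144% + 10.1388% + 3.8114% = 27.2646%.

27.2646%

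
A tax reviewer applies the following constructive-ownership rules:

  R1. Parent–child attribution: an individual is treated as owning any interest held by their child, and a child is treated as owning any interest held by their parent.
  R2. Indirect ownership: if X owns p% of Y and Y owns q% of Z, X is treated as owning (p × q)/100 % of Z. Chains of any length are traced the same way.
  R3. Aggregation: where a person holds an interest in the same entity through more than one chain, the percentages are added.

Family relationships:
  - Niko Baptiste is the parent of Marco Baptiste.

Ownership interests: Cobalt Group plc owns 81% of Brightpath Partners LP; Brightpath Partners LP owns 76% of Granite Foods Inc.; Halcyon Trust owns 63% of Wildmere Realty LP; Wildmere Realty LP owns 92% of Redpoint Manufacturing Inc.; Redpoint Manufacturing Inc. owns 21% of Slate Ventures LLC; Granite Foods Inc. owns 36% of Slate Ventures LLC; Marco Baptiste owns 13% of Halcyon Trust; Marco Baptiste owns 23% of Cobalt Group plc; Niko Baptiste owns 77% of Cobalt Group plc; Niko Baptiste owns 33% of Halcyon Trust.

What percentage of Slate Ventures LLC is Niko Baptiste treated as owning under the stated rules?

By parent–child attribution (R1), Niko Baptiste is treated as also owning Marco Baptiste's interest in Cobalt Group plc, giving 77% + 23% = 100%.
By parent–child attribution (R1), Niko Baptiste is treated as also owning Marco Baptiste's interest in Halcyon Trust, giving 33% + 13% = 46%.
Chain via Cobalt Group plc → Brightpath Partners LP → Granite Foods Inc. (R2): 100% × 81% × 76% × 36% = 22.1616% of Slate Ventures LLC.
Chain via Halcyon Trust → Wildmere Realty LP → Redpoint Manufacturing Inc. (R2): 46% × 63% × 92% × 21% = 5.598936% of Slate Ventures LLC.
Aggregating (R3): 22.1616% + 5.598936% = 27.760536%.

27.760536%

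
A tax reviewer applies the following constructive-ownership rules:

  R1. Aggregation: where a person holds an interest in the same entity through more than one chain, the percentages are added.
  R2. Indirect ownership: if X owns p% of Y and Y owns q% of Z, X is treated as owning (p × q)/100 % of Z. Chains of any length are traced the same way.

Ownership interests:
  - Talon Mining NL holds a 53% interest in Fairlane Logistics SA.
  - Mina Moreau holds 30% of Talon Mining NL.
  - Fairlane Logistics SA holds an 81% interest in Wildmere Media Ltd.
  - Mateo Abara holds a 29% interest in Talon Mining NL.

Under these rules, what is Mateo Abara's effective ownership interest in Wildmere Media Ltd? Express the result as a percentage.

12.4497%

Chain via Talon Mining NL → Fairlane Logistics SA (R2): 29% × 53% × 81% = 12.4497% of Wildmere Media Ltd.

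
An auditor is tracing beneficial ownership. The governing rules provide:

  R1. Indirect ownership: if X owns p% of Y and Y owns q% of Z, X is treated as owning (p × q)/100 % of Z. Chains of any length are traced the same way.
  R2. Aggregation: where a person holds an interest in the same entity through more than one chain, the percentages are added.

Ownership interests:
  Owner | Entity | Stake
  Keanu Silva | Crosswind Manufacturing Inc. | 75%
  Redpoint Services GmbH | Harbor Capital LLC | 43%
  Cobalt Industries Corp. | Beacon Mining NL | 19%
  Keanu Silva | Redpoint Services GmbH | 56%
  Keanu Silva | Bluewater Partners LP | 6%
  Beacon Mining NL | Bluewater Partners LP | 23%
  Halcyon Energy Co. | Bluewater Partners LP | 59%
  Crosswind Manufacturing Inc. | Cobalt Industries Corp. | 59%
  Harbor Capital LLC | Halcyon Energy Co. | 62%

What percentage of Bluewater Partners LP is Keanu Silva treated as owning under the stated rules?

16.742189%

Chain via Crosswind Manufacturing Inc. → Cobalt Industries Corp. → Beacon Mining NL (R1): 75% × 59% × 19% × 23% = 1.933725% of Bluewater Partners LP.
Chain via Redpoint Services GmbH → Harbor Capital LLC → Halcyon Energy Co. (R1): 56% × 43% × 62% × 59% = 8.808464% of Bluewater Partners LP.
Direct interest in Bluewater Partners LP: 6%.
Aggregating (R2): 1.933725% + 8.808464% + 6% = 16.742189%.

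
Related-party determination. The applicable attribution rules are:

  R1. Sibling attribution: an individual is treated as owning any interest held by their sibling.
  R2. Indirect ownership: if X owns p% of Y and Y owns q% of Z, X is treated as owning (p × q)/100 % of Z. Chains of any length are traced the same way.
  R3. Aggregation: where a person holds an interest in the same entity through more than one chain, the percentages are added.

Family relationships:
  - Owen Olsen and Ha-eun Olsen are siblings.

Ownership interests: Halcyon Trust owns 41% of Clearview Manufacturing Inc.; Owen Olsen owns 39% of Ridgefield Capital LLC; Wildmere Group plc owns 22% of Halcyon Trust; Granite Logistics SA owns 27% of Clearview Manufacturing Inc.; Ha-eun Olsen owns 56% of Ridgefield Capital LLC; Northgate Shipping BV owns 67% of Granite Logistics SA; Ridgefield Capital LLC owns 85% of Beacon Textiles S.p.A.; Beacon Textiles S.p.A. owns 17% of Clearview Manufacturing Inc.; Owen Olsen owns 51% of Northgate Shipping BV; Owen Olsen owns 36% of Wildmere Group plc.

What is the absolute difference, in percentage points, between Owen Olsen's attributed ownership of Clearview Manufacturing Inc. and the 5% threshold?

21.2006

By sibling attribution (R1), Owen Olsen is treated as also owning Ha-eun Olsen's interest in Ridgefield Capital LLC, giving 39% + 56% = 95%.
Chain via Northgate Shipping BV → Granite Logistics SA (R2): 51% × 67% × 27% = 9.2259% of Clearview Manufacturing Inc.
Chain via Wildmere Group plc → Halcyon Trust (R2): 36% × 22% × 41% = 3.2472% of Clearview Manufacturing Inc.
Chain via Ridgefield Capital LLC → Beacon Textiles S.p.A. (R2): 95% × 85% × 17% = 13.7275% of Clearview Manufacturing Inc.
Aggregating (R3): 9.2259% + 3.2472% + 13.7275% = 26.2006%.
26.2006% exceeds the 5% threshold by 21.2006 percentage points.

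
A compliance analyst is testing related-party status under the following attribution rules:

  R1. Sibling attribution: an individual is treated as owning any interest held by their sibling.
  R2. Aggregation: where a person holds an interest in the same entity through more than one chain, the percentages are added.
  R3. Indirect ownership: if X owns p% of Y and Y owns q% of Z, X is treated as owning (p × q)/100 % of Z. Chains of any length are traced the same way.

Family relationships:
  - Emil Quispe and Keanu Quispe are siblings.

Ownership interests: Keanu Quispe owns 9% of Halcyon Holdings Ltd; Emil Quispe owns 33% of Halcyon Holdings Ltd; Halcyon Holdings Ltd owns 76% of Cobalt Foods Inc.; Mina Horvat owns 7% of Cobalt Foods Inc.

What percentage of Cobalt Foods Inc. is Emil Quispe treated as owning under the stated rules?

By sibling attribution (R1), Emil Quispe is treated as also owning Keanu Quispe's interest in Halcyon Holdings Ltd, giving 33% + 9% = 42%.
Chain via Halcyon Holdings Ltd (R3): 42% × 76% = 31.92% of Cobalt Foods Inc.

31.92%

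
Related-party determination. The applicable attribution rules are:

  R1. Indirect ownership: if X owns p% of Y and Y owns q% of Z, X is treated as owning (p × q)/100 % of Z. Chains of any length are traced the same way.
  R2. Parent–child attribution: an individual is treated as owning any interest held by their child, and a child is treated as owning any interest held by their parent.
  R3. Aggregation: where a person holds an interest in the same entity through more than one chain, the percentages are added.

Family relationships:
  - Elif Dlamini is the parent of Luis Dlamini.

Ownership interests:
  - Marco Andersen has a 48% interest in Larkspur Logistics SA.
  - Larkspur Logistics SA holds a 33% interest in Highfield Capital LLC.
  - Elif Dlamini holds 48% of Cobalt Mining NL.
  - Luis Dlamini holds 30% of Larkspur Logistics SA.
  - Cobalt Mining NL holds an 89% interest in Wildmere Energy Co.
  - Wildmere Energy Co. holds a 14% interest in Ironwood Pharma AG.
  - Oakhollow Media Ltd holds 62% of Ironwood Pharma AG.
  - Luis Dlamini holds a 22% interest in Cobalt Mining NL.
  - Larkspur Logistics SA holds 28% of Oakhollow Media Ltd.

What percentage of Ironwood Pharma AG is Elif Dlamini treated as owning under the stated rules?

13.93%

By parent–child attribution (R2), Elif Dlamini is treated as also owning Luis Dlamini's interest in Cobalt Mining NL, giving 48% + 22% = 70%.
By parent–child attribution (R2), Elif Dlamini is treated as owning Luis Dlamini's 30% interest in Larkspur Logistics SA.
Chain via Cobalt Mining NL → Wildmere Energy Co. (R1): 70% × 89% × 14% = 8.722% of Ironwood Pharma AG.
Chain via Larkspur Logistics SA → Oakhollow Media Ltd (R1): 30% × 28% × 62% = 5.208% of Ironwood Pharma AG.
Aggregating (R3): 8.722% + 5.208% = 13.93%.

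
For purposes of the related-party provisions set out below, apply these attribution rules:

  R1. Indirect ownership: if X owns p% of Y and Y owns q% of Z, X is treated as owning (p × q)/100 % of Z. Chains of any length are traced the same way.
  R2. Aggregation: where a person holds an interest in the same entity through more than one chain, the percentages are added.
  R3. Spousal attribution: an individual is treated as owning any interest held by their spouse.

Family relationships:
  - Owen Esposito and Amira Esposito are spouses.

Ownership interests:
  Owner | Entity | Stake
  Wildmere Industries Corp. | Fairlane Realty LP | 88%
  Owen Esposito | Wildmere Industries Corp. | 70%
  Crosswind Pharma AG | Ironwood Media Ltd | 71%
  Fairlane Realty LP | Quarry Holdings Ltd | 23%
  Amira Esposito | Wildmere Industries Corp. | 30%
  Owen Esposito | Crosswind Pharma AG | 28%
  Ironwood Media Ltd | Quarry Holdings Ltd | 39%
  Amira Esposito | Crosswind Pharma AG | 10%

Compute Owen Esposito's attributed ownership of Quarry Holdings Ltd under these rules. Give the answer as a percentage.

By spousal attribution (R3), Owen Esposito is treated as also owning Amira Esposito's interest in Wildmere Industries Corp, giving 70% + 30% = 100%.
By spousal attribution (R3), Owen Esposito is treated as also owning Amira Esposito's interest in Crosswind Pharma AG, giving 28% + 10% = 38%.
Chain via Wildmere Industries Corp. → Fairlane Realty LP (R1): 100% × 88% × 23% = 20.24% of Quarry Holdings Ltd.
Chain via Crosswind Pharma AG → Ironwood Media Ltd (R1): 38% × 71% × 39% = 10.5222% of Quarry Holdings Ltd.
Aggregating (R2): 20.24% + 10.5222% = 30.7622%.

30.7622%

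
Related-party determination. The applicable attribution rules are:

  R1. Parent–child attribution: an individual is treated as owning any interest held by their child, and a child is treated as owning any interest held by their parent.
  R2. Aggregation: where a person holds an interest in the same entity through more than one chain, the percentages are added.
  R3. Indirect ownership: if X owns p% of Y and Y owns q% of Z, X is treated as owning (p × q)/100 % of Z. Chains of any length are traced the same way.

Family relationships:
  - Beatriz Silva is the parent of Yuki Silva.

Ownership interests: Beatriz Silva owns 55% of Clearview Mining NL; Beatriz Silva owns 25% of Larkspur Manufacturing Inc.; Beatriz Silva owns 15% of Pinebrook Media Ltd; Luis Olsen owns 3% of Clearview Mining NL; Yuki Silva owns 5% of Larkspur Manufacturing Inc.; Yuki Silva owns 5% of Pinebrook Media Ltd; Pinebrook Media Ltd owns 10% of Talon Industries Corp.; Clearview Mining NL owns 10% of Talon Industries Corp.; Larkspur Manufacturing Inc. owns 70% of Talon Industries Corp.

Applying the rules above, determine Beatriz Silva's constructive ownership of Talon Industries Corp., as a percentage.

28.5%

By parent–child attribution (R1), Beatriz Silva is treated as also owning Yuki Silva's interest in Pinebrook Media Ltd, giving 15% + 5% = 20%.
By parent–child attribution (R1), Beatriz Silva is treated as also owning Yuki Silva's interest in Larkspur Manufacturing Inc, giving 25% + 5% = 30%.
Chain via Clearview Mining NL (R3): 55% × 10% = 5.5% of Talon Industries Corp.
Chain via Pinebrook Media Ltd (R3): 20% × 10% = 2% of Talon Industries Corp.
Chain via Larkspur Manufacturing Inc. (R3): 30% × 70% = 21% of Talon Industries Corp.
Aggregating (R2): 5.5% + 2% + 21% = 28.5%.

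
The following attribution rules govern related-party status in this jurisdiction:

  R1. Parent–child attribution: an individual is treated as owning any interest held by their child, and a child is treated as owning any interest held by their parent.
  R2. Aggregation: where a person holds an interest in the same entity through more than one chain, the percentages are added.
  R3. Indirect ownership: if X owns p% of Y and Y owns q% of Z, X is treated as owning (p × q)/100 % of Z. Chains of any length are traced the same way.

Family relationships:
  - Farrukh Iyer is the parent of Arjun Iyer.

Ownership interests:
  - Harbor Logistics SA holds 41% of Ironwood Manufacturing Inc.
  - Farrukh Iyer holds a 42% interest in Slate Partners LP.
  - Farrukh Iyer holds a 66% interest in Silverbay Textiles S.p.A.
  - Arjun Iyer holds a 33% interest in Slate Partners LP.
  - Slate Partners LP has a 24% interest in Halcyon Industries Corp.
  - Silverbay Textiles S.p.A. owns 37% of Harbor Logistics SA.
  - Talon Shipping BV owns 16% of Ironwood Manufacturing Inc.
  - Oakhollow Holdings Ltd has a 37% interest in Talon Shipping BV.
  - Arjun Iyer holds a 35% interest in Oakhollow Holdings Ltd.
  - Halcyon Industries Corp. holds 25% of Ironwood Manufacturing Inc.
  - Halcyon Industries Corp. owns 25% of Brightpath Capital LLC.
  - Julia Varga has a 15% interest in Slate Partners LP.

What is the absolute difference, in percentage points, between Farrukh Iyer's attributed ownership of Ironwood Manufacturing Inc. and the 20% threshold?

3.4158

By parent–child attribution (R1), Farrukh Iyer is treated as also owning Arjun Iyer's interest in Slate Partners LP, giving 42% + 33% = 75%.
By parent–child attribution (R1), Farrukh Iyer is treated as owning Arjun Iyer's 35% interest in Oakhollow Holdings Ltd.
Chain via Slate Partners LP → Halcyon Industries Corp. (R3): 75% × 24% × 25% = 4.5% of Ironwood Manufacturing Inc.
Chain via Silverbay Textiles S.p.A. → Harbor Logistics SA (R3): 66% × 37% × 41% = 10.0122% of Ironwood Manufacturing Inc.
Chain via Oakhollow Holdings Ltd → Talon Shipping BV (R3): 35% × 37% × 16% = 2.072% of Ironwood Manufacturing Inc.
Aggregating (R2): 4.5% + 10.0122% + 2.072% = 16.5842%.
16.5842% falls short of the 20% threshold by 3.4158 percentage points.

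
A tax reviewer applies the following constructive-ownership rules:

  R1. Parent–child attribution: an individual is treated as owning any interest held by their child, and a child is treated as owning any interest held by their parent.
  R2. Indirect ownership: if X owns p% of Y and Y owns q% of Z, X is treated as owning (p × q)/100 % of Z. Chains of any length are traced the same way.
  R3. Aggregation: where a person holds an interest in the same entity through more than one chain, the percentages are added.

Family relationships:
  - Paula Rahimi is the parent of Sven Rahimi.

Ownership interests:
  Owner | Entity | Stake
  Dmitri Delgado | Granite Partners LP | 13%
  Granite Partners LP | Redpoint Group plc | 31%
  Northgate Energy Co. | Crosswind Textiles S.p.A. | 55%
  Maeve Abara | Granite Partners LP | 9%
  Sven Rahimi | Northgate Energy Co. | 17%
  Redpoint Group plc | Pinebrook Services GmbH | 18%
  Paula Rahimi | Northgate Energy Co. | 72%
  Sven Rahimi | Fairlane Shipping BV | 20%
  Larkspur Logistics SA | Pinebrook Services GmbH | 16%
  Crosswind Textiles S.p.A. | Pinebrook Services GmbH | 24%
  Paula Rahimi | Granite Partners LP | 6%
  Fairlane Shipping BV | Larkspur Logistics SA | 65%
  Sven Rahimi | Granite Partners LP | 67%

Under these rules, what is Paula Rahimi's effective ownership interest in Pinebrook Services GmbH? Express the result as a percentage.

By parent–child attribution (R1), Paula Rahimi is treated as also owning Sven Rahimi's interest in Northgate Energy Co, giving 72% + 17% = 89%.
By parent–child attribution (R1), Paula Rahimi is treated as also owning Sven Rahimi's interest in Granite Partners LP, giving 6% + 67% = 73%.
By parent–child attribution (R1), Paula Rahimi is treated as owning Sven Rahimi's 20% interest in Fairlane Shipping BV.
Chain via Northgate Energy Co. → Crosswind Textiles S.p.A. (R2): 89% × 55% × 24% = 11.748% of Pinebrook Services GmbH.
Chain via Granite Partners LP → Redpoint Group plc (R2): 73% × 31% × 18% = 4.0734% of Pinebrook Services GmbH.
Chain via Fairlane Shipping BV → Larkspur Logistics SA (R2): 20% × 65% × 16% = 2.08% of Pinebrook Services GmbH.
Aggregating (R3): 11.748% + 4.0734% + 2.08% = 17.9014%.

17.9014%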